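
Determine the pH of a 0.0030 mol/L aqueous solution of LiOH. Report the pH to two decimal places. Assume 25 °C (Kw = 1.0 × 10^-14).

pH = 11.48

LiOH is a strong base; [OH-] = 0.003 M.
pOH = -log(0.003) = 2.52
pH = 14.00 - 2.52 = 11.48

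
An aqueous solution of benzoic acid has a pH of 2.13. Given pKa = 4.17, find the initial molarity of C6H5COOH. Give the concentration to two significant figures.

C₀ = 8.2 × 10^-1 M

[H+] = 10^(-2.13) = 7.41 × 10^-3 M = x
Ka = 10^(−4.17) = 6.76 × 10^-5
Ka = x²/(C₀ − x) ⇒ C₀ = x + x²/Ka
C₀ = 7.41 × 10^-3 + (7.41 × 10^-3)²/(6.76 × 10^-5) = 8.20 × 10^-1 M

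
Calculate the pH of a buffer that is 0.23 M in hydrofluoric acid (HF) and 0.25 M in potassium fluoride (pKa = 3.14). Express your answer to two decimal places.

Using pH = pKa + log([base]/[acid]) with [base]/[acid] = 0.25/0.23:
pH = 3.14 + (+0.036) = 3.18

pH = 3.18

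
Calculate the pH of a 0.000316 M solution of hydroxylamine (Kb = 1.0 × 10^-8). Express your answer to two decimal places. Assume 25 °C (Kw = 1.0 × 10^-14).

pH = 8.25

NH2OH + H2O ⇌ NH3OH+ + OH-
From the ICE table, Kb = [OH-]²/(0.000316 − [OH-]) = 1.0 × 10^-8.
Since Kb ≪ C₀, [OH-] ≈ √(Kb·C₀) = 1.78 × 10^-6 M.
pOH = 5.75, so pH = 14.00 − pOH = 8.25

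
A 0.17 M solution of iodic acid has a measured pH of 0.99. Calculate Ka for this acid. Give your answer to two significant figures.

Ka = 1.5 × 10^-1

[H+] = 10^(-0.99) = 1.02 × 10^-1 M
At equilibrium [HA] = 0.17 − 1.02 × 10^-1 = 6.80 × 10^-2 M
Ka = [H+][A-]/[HA] = (1.02 × 10^-1)² / 6.80 × 10^-2 = 1.5 × 10^-1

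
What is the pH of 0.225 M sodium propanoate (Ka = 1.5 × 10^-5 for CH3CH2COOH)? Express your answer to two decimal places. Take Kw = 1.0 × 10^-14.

CH3CH2COO- is the conjugate base of the weak acid CH3CH2COOH.
Kb = Kw/Ka = 1.0×10^-14 / 1.5 × 10^-5 = 6.67 × 10^-10
From the ICE table, Kb = [OH-]²/(0.225 − [OH-]) = 6.67 × 10^-10.
Assume [OH-] ≪ 0.225: [OH-] ≈ √(6.67 × 10^-10 × 0.225) = 1.23 × 10^-5 M
([OH-]/C₀ = 0.0054% < 5%, so the approximation holds.)
pOH = −log(1.23 × 10^-5) = 4.91; pH = 14.00 − 4.91 = 9.09

pH = 9.09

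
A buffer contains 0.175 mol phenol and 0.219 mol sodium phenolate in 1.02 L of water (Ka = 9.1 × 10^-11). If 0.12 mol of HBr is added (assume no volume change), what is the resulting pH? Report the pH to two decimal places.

pH = 9.57

After neutralization: n(C6H5OH) = 0.295 mol, n(C6H5O-) = 0.099 mol.
pKa = −log(9.1 × 10^-11) = 10.041
pH = pKa + log([A⁻]/[HA]) = 10.041 + log(0.099/0.295) = 10.041 -0.474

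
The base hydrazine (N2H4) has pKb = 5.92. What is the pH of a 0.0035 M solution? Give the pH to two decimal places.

N2H4 + H2O ⇌ N2H5+ + OH-
Kb = 10^(−5.92) = 1.20 × 10^-6
Kb = [OH-]²/(0.0035 − [OH-]) = 1.20 × 10^-6
Neglecting [OH-] in the denominator: [OH-] = √(1.20 × 10^-6 × 0.0035) = 6.48 × 10^-5 M
([OH-]/C₀ = 1.9% < 5%, so the approximation holds.)
pOH = 4.19, so pH = 14.00 − pOH = 9.81

pH = 9.81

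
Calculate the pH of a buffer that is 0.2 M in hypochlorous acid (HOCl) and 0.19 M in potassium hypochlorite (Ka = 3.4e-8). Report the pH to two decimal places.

pKa = −log(3.4 × 10^-8) = 7.469
Using pH = pKa + log([base]/[acid]) with [base]/[acid] = 0.19/0.2:
pH = 7.469 + (-0.022) = 7.45

pH = 7.45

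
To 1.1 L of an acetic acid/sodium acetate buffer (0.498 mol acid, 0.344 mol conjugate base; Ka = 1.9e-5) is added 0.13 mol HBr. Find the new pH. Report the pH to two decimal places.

After neutralization: n(CH3COOH) = 0.628 mol, n(CH3COO-) = 0.214 mol.
pKa = −log(1.9 × 10^-5) = 4.721
pH = pKa + log([A⁻]/[HA]) = 4.721 + log(0.214/0.628) = 4.721 -0.468

pH = 4.25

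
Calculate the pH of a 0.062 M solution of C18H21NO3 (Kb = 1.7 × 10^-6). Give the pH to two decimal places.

pH = 10.51

C18H21NO3 + H2O ⇌ C18H22NO3+ + OH-
Kb = x²/(0.062 − x) = 1.7 × 10^-6
Since Kb ≪ C₀, x ≈ √(Kb·C₀) = 3.25 × 10^-4 M.
pOH = 3.49, so pH = 14.00 − pOH = 10.51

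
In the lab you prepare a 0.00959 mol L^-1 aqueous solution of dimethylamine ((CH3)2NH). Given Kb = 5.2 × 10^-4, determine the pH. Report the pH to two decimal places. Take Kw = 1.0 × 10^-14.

(CH3)2NH + H2O ⇌ (CH3)2NH2+ + OH-
Let x = [OH-] at equilibrium. Kb = x²/(0.00959 − x).
Here C₀/Kb ≈ 18.4, so the small-x approximation fails. Use the quadratic:
x = (−Kb + √(Kb² + 4·Kb·C₀))/2 = 1.99 × 10^-3 M
pOH = 2.70, so pH = 14.00 − pOH = 11.30

pH = 11.30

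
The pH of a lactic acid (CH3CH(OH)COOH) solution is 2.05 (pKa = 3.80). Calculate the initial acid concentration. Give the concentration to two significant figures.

C₀ = 5.1 × 10^-1 M

[H+] = 10^(-2.05) = 8.91 × 10^-3 M = x
Ka = 10^(−3.80) = 1.58 × 10^-4
Ka = x²/(C₀ − x) ⇒ C₀ = x + x²/Ka
C₀ = 8.91 × 10^-3 + (8.91 × 10^-3)²/(1.58 × 10^-4) = 5.11 × 10^-1 M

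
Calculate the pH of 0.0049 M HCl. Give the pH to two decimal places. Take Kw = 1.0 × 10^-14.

pH = 2.31

HCl is a strong acid and dissociates completely, so [H+] = 0.0049 M.
pH = -log(0.0049) = 2.31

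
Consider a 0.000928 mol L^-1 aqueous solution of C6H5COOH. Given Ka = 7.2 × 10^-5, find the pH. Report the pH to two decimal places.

pH = 3.65

C6H5COOH ⇌ C6H5COO- + H+
From the ICE table, Ka = x²/(0.000928 − x) = 7.2 × 10^-5.
Here C₀/Ka ≈ 12.9, so the small-x approximation fails. Use the quadratic:
x = (−Ka + √(Ka² + 4·Ka·C₀))/2 = 2.25 × 10^-4 M
pH = −log(2.25 × 10^-4) = 3.65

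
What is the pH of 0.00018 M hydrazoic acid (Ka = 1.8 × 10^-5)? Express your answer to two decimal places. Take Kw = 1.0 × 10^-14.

pH = 4.31

HN3 ⇌ N3- + H+
Ka = [H+]²/(0.00018 − [H+]) = 1.8 × 10^-5
[H+] is not negligible relative to C₀; solve [H+]² + 1.8e-05·[H+] − 3.24e-09 = 0.
[H+] = [−1.8e-05 + √(1.8e-05² + 1.3e-08)]/2 = 4.86 × 10^-5 M
pH = −log[H+] = −log(4.86 × 10^-5) = 4.31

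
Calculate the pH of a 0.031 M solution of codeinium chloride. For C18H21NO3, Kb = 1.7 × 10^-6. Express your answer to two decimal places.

pH = 4.87

C18H22NO3+ is the conjugate acid of the weak base C18H21NO3.
Ka = Kw/Kb = 1.0×10^-14 / 1.7 × 10^-6 = 5.88 × 10^-9
From the ICE table, Ka = x²/(0.031 − x) = 5.88 × 10^-9.
Assume x ≪ 0.031: x ≈ √(5.88 × 10^-9 × 0.031) = 1.35 × 10^-5 M
(x/C₀ = 0.044% < 5%, so the approximation holds.)
pH = −log(1.35 × 10^-5) = 4.87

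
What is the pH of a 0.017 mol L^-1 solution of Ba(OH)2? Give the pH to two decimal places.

Ba(OH)2 is a strong base (each formula unit releases 2 OH-); [OH-] = 0.034 M.
pOH = -log(0.034) = 1.47
pH = 14.00 - 1.47 = 12.53

pH = 12.53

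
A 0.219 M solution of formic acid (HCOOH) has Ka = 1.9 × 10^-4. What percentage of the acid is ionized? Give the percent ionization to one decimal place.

HCOOH ⇌ HCOO- + H+; let x = [H+] at equilibrium.
x ≈ √(Ka·C₀) = √(1.9 × 10^-4 × 0.219) = 6.45 × 10^-3 M
Fraction ionized = 6.45 × 10^-3 / 0.219 = 0.0295 → 2.9%

2.9%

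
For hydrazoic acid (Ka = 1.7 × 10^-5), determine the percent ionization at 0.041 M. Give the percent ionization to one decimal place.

HN3 ⇌ N3- + H+; let x = [H+] at equilibrium.
x ≈ √(Ka·C₀) = √(1.7 × 10^-5 × 0.041) = 8.35 × 10^-4 M
Fraction ionized = 8.35 × 10^-4 / 0.041 = 0.0204 → 2.0%

2.0%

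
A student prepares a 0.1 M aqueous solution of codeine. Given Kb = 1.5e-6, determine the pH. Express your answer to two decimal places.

C18H21NO3 + H2O ⇌ C18H22NO3+ + OH-
Kb = [OH-]²/(0.1 − [OH-]) = 1.5 × 10^-6
Neglecting [OH-] in the denominator: [OH-] = √(1.5 × 10^-6 × 0.1) = 3.87 × 10^-4 M
pOH = −log(3.87 × 10^-4) = 3.41; pH = 14.00 − 3.41 = 10.59

pH = 10.59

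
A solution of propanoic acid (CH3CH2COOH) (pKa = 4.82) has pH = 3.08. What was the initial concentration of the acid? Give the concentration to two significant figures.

[H+] = 10^(-3.08) = 8.32 × 10^-4 M = x
Ka = 10^(−4.82) = 1.51 × 10^-5
Ka = x²/(C₀ − x) ⇒ C₀ = x + x²/Ka
C₀ = 8.32 × 10^-4 + (8.32 × 10^-4)²/(1.51 × 10^-5) = 4.67 × 10^-2 M

C₀ = 4.7 × 10^-2 M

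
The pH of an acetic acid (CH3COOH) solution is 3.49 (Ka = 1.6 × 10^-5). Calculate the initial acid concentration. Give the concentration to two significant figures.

[H+] = 10^(-3.49) = 3.24 × 10^-4 M = x
Ka = x²/(C₀ − x) ⇒ C₀ = x + x²/Ka
C₀ = 3.24 × 10^-4 + (3.24 × 10^-4)²/(1.6 × 10^-5) = 6.89 × 10^-3 M

C₀ = 6.9 × 10^-3 M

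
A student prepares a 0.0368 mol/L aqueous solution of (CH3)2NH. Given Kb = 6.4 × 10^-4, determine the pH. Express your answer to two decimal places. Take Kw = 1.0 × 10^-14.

pH = 11.66

(CH3)2NH + H2O ⇌ (CH3)2NH2+ + OH-
Kb = [OH-]²/(0.0368 − [OH-]) = 6.4 × 10^-4
Here C₀/Kb ≈ 57.5, so the small-[OH-] approximation fails. Use the quadratic:
[OH-] = (−Kb + √(Kb² + 4·Kb·C₀))/2 = 4.54 × 10^-3 M
pOH = −log(4.54 × 10^-3) = 2.34; pH = 14.00 − 2.34 = 11.66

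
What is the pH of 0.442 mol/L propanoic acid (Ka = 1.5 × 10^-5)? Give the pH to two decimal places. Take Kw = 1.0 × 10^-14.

CH3CH2COOH ⇌ CH3CH2COO- + H+
Ka = [H+]²/(0.442 − [H+]) = 1.5 × 10^-5
Since Ka ≪ C₀, [H+] ≈ √(Ka·C₀) = 2.57 × 10^-3 M.
Check: 0.58% ionized — well under 5%, approximation valid.
pH = −log[H+] = −log(2.57 × 10^-3) = 2.59

pH = 2.59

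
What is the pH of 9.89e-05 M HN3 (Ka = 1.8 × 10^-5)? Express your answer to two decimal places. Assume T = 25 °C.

pH = 4.47

HN3 ⇌ N3- + H+
Ka = x²/(9.89e-05 − x) = 1.8 × 10^-5
The 5% rule fails; solving x² + Ka·x − Ka·C₀ = 0 exactly:
x = [−1.8e-05 + √(1.8e-05² + 7.12e-09)]/2 = 3.41 × 10^-5 M
pH = −log(3.41 × 10^-5) = 4.47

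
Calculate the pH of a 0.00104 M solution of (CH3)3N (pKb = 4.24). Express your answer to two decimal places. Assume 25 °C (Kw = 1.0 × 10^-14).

pH = 10.34

(CH3)3N + H2O ⇌ (CH3)3NH+ + OH-
Kb = 10^(−4.24) = 5.75 × 10^-5
Let x = [OH-] at equilibrium. Kb = x²/(0.00104 − x).
x is not negligible relative to C₀; solve x² + 5.75e-05·x − 5.98e-08 = 0.
x = (−Kb + √(Kb² + 4·Kb·C₀))/2 = 2.17 × 10^-4 M
pOH = 3.66, so pH = 14.00 − pOH = 10.34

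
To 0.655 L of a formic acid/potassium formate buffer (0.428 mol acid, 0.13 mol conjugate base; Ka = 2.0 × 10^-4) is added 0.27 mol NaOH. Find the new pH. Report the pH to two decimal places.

pH = 4.10

OH- converts HCOOH to HCOO-: HCOOH → 0.158 mol, HCOO- → 0.4 mol.
pKa = −log(2.0 × 10^-4) = 3.699
pH = pKa + log(n_HCOO-/n_HCOOH) = 3.699 + log(0.4/0.158) = 3.699 + (+0.403)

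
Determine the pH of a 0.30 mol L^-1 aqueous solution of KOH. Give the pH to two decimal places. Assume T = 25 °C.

KOH is a strong base; [OH-] = 0.3 M.
pOH = -log(0.3) = 0.52
pH = 14.00 - 0.52 = 13.48

pH = 13.48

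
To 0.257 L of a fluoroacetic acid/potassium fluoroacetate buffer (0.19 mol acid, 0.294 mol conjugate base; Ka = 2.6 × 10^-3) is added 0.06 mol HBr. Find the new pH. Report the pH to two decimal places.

pH = 2.56

After neutralization: n(FCH2COOH) = 0.25 mol, n(FCH2COO-) = 0.234 mol.
pKa = −log(2.6 × 10^-3) = 2.585
pH = pKa + log([A⁻]/[HA]) = 2.585 + log(0.234/0.25) = 2.585 -0.029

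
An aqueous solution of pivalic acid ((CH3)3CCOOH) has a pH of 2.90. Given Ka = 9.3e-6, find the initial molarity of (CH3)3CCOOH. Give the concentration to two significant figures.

[H+] = 10^(-2.90) = 1.26 × 10^-3 M = x
Ka = x²/(C₀ − x) ⇒ C₀ = x + x²/Ka
C₀ = 1.26 × 10^-3 + (1.26 × 10^-3)²/(9.3 × 10^-6) = 1.72 × 10^-1 M

C₀ = 1.7 × 10^-1 M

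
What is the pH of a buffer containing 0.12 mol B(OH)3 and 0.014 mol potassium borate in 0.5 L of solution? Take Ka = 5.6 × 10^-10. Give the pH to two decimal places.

pKa = −log(5.6 × 10^-10) = 9.252
Using pH = pKa + log([base]/[acid]) with [base]/[acid] = 0.014/0.12:
pH = 9.252 + (-0.933) = 8.32

pH = 8.32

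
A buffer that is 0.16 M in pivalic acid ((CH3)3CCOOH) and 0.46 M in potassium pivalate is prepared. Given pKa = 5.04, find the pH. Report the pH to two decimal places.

pH = 5.50

Henderson–Hasselbalch: pH = pKa + log([(CH3)3CCOO-]/[(CH3)3CCOOH]) = 5.04 + log(0.46/0.16)
pH = 5.04 + (+0.459) = 5.50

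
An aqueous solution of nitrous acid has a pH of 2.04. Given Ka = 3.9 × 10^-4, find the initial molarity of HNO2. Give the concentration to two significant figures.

C₀ = 2.2 × 10^-1 M

[H+] = 10^(-2.04) = 9.12 × 10^-3 M = x
Ka = x²/(C₀ − x) ⇒ C₀ = x + x²/Ka
C₀ = 9.12 × 10^-3 + (9.12 × 10^-3)²/(3.9 × 10^-4) = 2.22 × 10^-1 M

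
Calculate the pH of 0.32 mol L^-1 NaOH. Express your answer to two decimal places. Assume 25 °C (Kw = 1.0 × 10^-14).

NaOH is a strong base; [OH-] = 0.32 M.
pOH = -log(0.32) = 0.49
pH = 14.00 - 0.49 = 13.51

pH = 13.51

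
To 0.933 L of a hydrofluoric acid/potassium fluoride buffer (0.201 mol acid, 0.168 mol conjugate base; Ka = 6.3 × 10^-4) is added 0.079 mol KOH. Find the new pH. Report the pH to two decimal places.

OH- converts HF to F-: HF → 0.122 mol, F- → 0.247 mol.
pKa = −log(6.3 × 10^-4) = 3.201
Henderson–Hasselbalch with mole ratio 0.247/0.122: pH = 3.201 + (+0.306)

pH = 3.51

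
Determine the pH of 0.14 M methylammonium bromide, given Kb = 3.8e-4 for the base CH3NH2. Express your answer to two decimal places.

pH = 5.72

CH3NH3+ is the conjugate acid of the weak base CH3NH2.
Ka = Kw/Kb = 1.0×10^-14 / 3.8 × 10^-4 = 2.63 × 10^-11
Ka = [H+]²/(0.14 − [H+]) = 2.63 × 10^-11
Since Ka ≪ C₀, [H+] ≈ √(Ka·C₀) = 1.92 × 10^-6 M.
([H+]/C₀ = 0.0014% < 5%, so the approximation holds.)
pH = −log(1.92 × 10^-6) = 5.72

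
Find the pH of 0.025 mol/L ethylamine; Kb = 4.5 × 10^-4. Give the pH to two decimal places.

pH = 11.50

C2H5NH2 + H2O ⇌ C2H5NH3+ + OH-
From the ICE table, Kb = [OH-]²/(0.025 − [OH-]) = 4.5 × 10^-4.
Here C₀/Kb ≈ 55.6, so the small-[OH-] approximation fails. Use the quadratic:
[OH-] = [−0.00045 + √(0.00045² + 4.5e-05)]/2 = 3.14 × 10^-3 M
pOH = 2.50, so pH = 14.00 − pOH = 11.50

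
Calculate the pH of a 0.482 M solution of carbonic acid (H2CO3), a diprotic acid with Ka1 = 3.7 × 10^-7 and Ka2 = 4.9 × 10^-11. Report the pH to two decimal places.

pH = 3.37

Ka1 ≫ Ka2, so treat the first dissociation as the only significant source of H+.
Ka1 = x²/(0.482 − x) = 3.7 × 10^-7
x ≈ √(3.7 × 10^-7 × 0.482) = 4.22 × 10^-4 M
pH = −log(4.22 × 10^-4) = 3.37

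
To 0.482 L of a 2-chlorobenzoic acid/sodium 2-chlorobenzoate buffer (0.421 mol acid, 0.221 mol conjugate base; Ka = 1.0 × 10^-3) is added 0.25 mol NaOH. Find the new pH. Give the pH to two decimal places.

pH = 3.44

OH- converts ClC6H4COOH to ClC6H4COO-: ClC6H4COOH → 0.171 mol, ClC6H4COO- → 0.471 mol.
pKa = −log(1.0 × 10^-3) = 3.000
pH = pKa + log(n_ClC6H4COO-/n_ClC6H4COOH) = 3.000 + log(0.471/0.171) = 3.000 + (+0.440)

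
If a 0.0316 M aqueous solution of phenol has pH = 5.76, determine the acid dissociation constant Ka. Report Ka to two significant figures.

Ka = 9.6 × 10^-11

[H+] = 10^(-5.76) = 1.74 × 10^-6 M
At equilibrium [HA] = 0.0316 − 1.74 × 10^-6 = 3.16 × 10^-2 M
Ka = [H+][A-]/[HA] = (1.74 × 10^-6)² / 3.16 × 10^-2 = 9.6 × 10^-11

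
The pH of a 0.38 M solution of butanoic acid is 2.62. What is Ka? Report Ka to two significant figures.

Ka = 1.5 × 10^-5

[H+] = 10^(-2.62) = 2.40 × 10^-3 M
At equilibrium [HA] = 0.38 − 2.40 × 10^-3 = 3.78 × 10^-1 M
Ka = [H+][A-]/[HA] = (2.40 × 10^-3)² / 3.78 × 10^-1 = 1.5 × 10^-5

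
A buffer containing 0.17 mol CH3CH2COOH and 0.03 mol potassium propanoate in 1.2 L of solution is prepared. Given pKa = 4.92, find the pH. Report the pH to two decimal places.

Using pH = pKa + log([base]/[acid]) with [base]/[acid] = 0.03/0.17:
pH = 4.92 + (-0.753) = 4.17

pH = 4.17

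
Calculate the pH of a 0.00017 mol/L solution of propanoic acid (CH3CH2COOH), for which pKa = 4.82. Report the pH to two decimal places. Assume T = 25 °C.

pH = 4.36

CH3CH2COOH ⇌ CH3CH2COO- + H+
Ka = 10^(−4.82) = 1.51 × 10^-5
Let x = [H+] at equilibrium. Ka = x²/(0.00017 − x).
The 5% rule fails; solving x² + Ka·x − Ka·C₀ = 0 exactly:
x = (−Ka + √(Ka² + 4·Ka·C₀))/2 = 4.37 × 10^-5 M
pH = −log(4.37 × 10^-5) = 4.36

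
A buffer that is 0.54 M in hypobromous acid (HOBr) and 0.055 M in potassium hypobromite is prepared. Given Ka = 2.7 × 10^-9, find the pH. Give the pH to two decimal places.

pH = 7.58

pKa = −log(2.7 × 10^-9) = 8.569
pH = pKa + log([A⁻]/[HA]) = 8.569 + log(0.055/0.54)
pH = 8.569 + (-0.992) = 7.58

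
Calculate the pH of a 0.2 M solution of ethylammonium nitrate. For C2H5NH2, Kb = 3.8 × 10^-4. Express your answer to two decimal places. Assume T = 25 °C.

pH = 5.64

C2H5NH3+ is the conjugate acid of the weak base C2H5NH2.
Ka = Kw/Kb = 1.0×10^-14 / 3.8 × 10^-4 = 2.63 × 10^-11
Ka = [H+]²/(0.2 − [H+]) = 2.63 × 10^-11
Neglecting [H+] in the denominator: [H+] = √(2.63 × 10^-11 × 0.2) = 2.29 × 10^-6 M
pH = −log(2.29 × 10^-6) = 5.64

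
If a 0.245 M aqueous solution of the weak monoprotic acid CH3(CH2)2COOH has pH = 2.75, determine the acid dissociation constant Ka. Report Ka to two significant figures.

[H+] = 10^(-2.75) = 1.78 × 10^-3 M
At equilibrium [HA] = 0.245 − 1.78 × 10^-3 = 2.43 × 10^-1 M
Ka = [H+][A-]/[HA] = (1.78 × 10^-3)² / 2.43 × 10^-1 = 1.3 × 10^-5

Ka = 1.3 × 10^-5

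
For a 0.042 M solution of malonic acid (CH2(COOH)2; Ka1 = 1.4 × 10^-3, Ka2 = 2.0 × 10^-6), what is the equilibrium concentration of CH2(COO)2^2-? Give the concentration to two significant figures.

2.0 × 10^-6 M

First ionization gives [H+] ≈ [CH2(COOH)COO-] = 7.00 × 10^-3 M.
Second step: Ka2 = [H+][CH2(COO)2^2-]/[CH2(COOH)COO-] ≈ [CH2(COO)2^2-] (since [H+] ≈ [CH2(COOH)COO-]).
So [CH2(COO)2^2-] ≈ Ka2.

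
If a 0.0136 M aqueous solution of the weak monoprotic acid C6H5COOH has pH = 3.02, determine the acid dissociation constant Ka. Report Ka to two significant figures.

Ka = 7.2 × 10^-5

[H+] = 10^(-3.02) = 9.55 × 10^-4 M
At equilibrium [HA] = 0.0136 − 9.55 × 10^-4 = 1.26 × 10^-2 M
Ka = [H+][A-]/[HA] = (9.55 × 10^-4)² / 1.26 × 10^-2 = 7.2 × 10^-5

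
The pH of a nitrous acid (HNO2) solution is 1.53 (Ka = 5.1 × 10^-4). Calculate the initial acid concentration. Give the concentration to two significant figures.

C₀ = 1.7 M

[H+] = 10^(-1.53) = 2.95 × 10^-2 M = x
Ka = x²/(C₀ − x) ⇒ C₀ = x + x²/Ka
C₀ = 2.95 × 10^-2 + (2.95 × 10^-2)²/(5.1 × 10^-4) = 1.74 M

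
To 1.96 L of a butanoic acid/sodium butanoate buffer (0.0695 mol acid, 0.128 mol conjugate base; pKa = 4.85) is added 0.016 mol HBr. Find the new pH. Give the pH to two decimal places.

pH = 4.97

After neutralization: n(CH3(CH2)2COOH) = 0.0855 mol, n(CH3(CH2)2COO-) = 0.112 mol.
pH = pKa + log(n_CH3(CH2)2COO-/n_CH3(CH2)2COOH) = 4.85 + log(0.112/0.0855) = 4.85 + (+0.117)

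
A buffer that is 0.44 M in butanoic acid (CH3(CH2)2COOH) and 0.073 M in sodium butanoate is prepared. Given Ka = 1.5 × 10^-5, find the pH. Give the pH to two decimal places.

pH = 4.04

pKa = −log(1.5 × 10^-5) = 4.824
Using pH = pKa + log([base]/[acid]) with [base]/[acid] = 0.073/0.44:
pH = 4.824 + (-0.780) = 4.04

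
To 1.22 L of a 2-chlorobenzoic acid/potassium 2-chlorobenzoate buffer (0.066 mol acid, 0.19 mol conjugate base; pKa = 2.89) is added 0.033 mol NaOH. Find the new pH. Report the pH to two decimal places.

pH = 3.72

OH- converts ClC6H4COOH to ClC6H4COO-: ClC6H4COOH → 0.033 mol, ClC6H4COO- → 0.223 mol.
pH = pKa + log([A⁻]/[HA]) = 2.89 + log(0.223/0.033) = 2.89 +0.830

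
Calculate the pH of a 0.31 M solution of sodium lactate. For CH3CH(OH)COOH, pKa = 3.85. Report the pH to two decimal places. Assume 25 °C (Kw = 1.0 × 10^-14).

CH3CH(OH)COO- is the conjugate base of the weak acid CH3CH(OH)COOH.
Ka = 10^(−3.85) = 1.41 × 10^-4
Kb = Kw/Ka = 1.0×10^-14 / 1.41 × 10^-4 = 7.09 × 10^-11
Kb = x²/(0.31 − x) = 7.09 × 10^-11
Neglecting x in the denominator: x = √(7.09 × 10^-11 × 0.31) = 4.69 × 10^-6 M
(x/C₀ = 0.0015% < 5%, so the approximation holds.)
pOH = 5.33, so pH = 14.00 − pOH = 8.67

pH = 8.67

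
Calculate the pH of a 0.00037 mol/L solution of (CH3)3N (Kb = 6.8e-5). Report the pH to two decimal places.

pH = 10.11

(CH3)3N + H2O ⇌ (CH3)3NH+ + OH-
Kb = x²/(0.00037 − x) = 6.8 × 10^-5
The 5% rule fails; solving x² + Kb·x − Kb·C₀ = 0 exactly:
x = [−6.8e-05 + √(6.8e-05² + 1.01e-07)]/2 = 1.28 × 10^-4 M
pOH = 3.89, so pH = 14.00 − pOH = 10.11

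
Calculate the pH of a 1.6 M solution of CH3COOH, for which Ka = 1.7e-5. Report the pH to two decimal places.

CH3COOH ⇌ CH3COO- + H+
Ka = [H+]²/(1.6 − [H+]) = 1.7 × 10^-5
Neglecting [H+] in the denominator: [H+] = √(1.7 × 10^-5 × 1.6) = 5.22 × 10^-3 M
pH = −log[H+] = −log(5.22 × 10^-3) = 2.28

pH = 2.28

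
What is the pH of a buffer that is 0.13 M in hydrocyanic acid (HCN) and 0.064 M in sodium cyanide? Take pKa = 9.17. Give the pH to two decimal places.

pH = 8.86

pH = pKa + log([A⁻]/[HA]) = 9.17 + log(0.064/0.13)
pH = 9.17 + (-0.308) = 8.86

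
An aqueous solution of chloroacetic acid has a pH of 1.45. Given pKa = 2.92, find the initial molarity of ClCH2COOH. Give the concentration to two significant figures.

C₀ = 1.1 M

[H+] = 10^(-1.45) = 3.55 × 10^-2 M = x
Ka = 10^(−2.92) = 1.20 × 10^-3
Ka = x²/(C₀ − x) ⇒ C₀ = x + x²/Ka
C₀ = 3.55 × 10^-2 + (3.55 × 10^-2)²/(1.20 × 10^-3) = 1.09 M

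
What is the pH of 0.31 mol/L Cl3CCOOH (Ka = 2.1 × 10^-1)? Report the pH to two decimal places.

Cl3CCOOH ⇌ Cl3CCOO- + H+
From the ICE table, Ka = [H+]²/(0.31 − [H+]) = 2.1 × 10^-1.
[H+] is not negligible relative to C₀; solve [H+]² + 0.21·[H+] − 0.0651 = 0.
[H+] = [−0.21 + √(0.21² + 0.26)]/2 = 1.71 × 10^-1 M
pH = −log(1.71 × 10^-1) = 0.77

pH = 0.77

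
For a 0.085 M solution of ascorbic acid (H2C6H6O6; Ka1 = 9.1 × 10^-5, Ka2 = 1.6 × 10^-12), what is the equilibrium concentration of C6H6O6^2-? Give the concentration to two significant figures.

First ionization gives [H+] ≈ [HC6H6O6-] = 2.78 × 10^-3 M.
Second step: Ka2 = [H+][C6H6O6^2-]/[HC6H6O6-] ≈ [C6H6O6^2-] (since [H+] ≈ [HC6H6O6-]).
So [C6H6O6^2-] ≈ Ka2.

1.6 × 10^-12 M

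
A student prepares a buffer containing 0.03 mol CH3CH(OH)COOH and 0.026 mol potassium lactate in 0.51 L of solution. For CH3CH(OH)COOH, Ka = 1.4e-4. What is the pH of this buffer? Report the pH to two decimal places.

pH = 3.79

pKa = −log(1.4 × 10^-4) = 3.854
Using pH = pKa + log([base]/[acid]) with [base]/[acid] = 0.026/0.03:
pH = 3.854 + (-0.062) = 3.79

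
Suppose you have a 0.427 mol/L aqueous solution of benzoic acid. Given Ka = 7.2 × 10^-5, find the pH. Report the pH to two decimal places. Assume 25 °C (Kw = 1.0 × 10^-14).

C6H5COOH ⇌ C6H5COO- + H+
From the ICE table, Ka = x²/(0.427 − x) = 7.2 × 10^-5.
Assume x ≪ 0.427: x ≈ √(7.2 × 10^-5 × 0.427) = 5.54 × 10^-3 M
Check: 1.3% ionized — well under 5%, approximation valid.
pH = −log(5.54 × 10^-3) = 2.26

pH = 2.26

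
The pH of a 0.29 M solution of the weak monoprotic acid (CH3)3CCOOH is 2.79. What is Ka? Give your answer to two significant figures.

Ka = 9.1 × 10^-6

[H+] = 10^(-2.79) = 1.62 × 10^-3 M
At equilibrium [HA] = 0.29 − 1.62 × 10^-3 = 2.88 × 10^-1 M
Ka = [H+][A-]/[HA] = (1.62 × 10^-3)² / 2.88 × 10^-1 = 9.1 × 10^-6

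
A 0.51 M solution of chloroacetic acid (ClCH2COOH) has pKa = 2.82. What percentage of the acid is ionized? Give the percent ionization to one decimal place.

ClCH2COOH ⇌ ClCH2COO- + H+; let x = [H+] at equilibrium.
Ka = 10^(−2.82) = 1.51 × 10^-3
Solve x² + 0.00151x − 0.00077 = 0 → x = 2.70 × 10^-2 M
% ionization = x/C₀ × 100% = 2.70 × 10^-2/0.51 × 100% = 5.3%

5.3%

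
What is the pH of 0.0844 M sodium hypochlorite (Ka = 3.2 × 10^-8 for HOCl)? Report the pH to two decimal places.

OCl- is the conjugate base of the weak acid HOCl.
Kb = Kw/Ka = 1.0×10^-14 / 3.2 × 10^-8 = 3.12 × 10^-7
From the ICE table, Kb = [OH-]²/(0.0844 − [OH-]) = 3.12 × 10^-7.
Assume [OH-] ≪ 0.0844: [OH-] ≈ √(3.12 × 10^-7 × 0.0844) = 1.62 × 10^-4 M
Check: 0.19% ionized — well under 5%, approximation valid.
pOH = −log(1.62 × 10^-4) = 3.79; pH = 14.00 − 3.79 = 10.21

pH = 10.21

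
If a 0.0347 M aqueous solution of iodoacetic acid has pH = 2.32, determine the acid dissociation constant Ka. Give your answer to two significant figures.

[H+] = 10^(-2.32) = 4.79 × 10^-3 M
At equilibrium [HA] = 0.0347 − 4.79 × 10^-3 = 2.99 × 10^-2 M
Ka = [H+][A-]/[HA] = (4.79 × 10^-3)² / 2.99 × 10^-2 = 7.7 × 10^-4

Ka = 7.7 × 10^-4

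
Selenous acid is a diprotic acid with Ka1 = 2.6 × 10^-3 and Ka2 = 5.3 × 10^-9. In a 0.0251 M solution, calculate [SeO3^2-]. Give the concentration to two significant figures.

5.3 × 10^-9 M

First ionization gives [H+] ≈ [HSeO3-] = 6.88 × 10^-3 M.
Second step: Ka2 = [H+][SeO3^2-]/[HSeO3-] ≈ [SeO3^2-] (since [H+] ≈ [HSeO3-]).
So [SeO3^2-] ≈ Ka2.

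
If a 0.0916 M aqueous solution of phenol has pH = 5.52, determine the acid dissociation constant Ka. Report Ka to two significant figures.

[H+] = 10^(-5.52) = 3.02 × 10^-6 M
At equilibrium [HA] = 0.0916 − 3.02 × 10^-6 = 9.16 × 10^-2 M
Ka = [H+][A-]/[HA] = (3.02 × 10^-6)² / 9.16 × 10^-2 = 1.0 × 10^-10

Ka = 1.0 × 10^-10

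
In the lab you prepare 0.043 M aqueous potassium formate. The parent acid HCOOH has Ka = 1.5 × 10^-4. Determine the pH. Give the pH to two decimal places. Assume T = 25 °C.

HCOO- is the conjugate base of the weak acid HCOOH.
Kb = Kw/Ka = 1.0×10^-14 / 1.5 × 10^-4 = 6.67 × 10^-11
From the ICE table, Kb = x²/(0.043 − x) = 6.67 × 10^-11.
Neglecting x in the denominator: x = √(6.67 × 10^-11 × 0.043) = 1.69 × 10^-6 M
pOH = 5.77, so pH = 14.00 − pOH = 8.23

pH = 8.23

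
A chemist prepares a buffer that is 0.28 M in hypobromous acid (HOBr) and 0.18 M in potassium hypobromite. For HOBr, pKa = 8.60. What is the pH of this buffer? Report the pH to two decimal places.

Henderson–Hasselbalch: pH = pKa + log([OBr-]/[HOBr]) = 8.60 + log(0.18/0.28)
pH = 8.60 + (-0.192) = 8.41

pH = 8.41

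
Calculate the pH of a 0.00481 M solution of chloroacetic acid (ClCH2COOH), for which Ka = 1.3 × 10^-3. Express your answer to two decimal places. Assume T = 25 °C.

pH = 2.71

ClCH2COOH ⇌ ClCH2COO- + H+
From the ICE table, Ka = [H+]²/(0.00481 − [H+]) = 1.3 × 10^-3.
Here C₀/Ka ≈ 3.7, so the small-[H+] approximation fails. Use the quadratic:
[H+] = [−0.0013 + √(0.0013² + 2.5e-05)]/2 = 1.93 × 10^-3 M
pH = −log(1.93 × 10^-3) = 2.71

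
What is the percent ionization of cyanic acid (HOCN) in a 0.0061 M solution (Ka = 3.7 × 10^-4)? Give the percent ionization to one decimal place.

21.8%

HOCN ⇌ OCN- + H+; let x = [H+] at equilibrium.
Ka = x²/(C₀ − x); solving the quadratic gives x = 1.33 × 10^-3 M.
Fraction ionized = 1.33 × 10^-3 / 0.0061 = 0.2180 → 21.8%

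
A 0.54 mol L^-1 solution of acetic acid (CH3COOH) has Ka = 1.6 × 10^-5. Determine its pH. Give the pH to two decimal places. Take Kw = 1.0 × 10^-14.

pH = 2.53

CH3COOH ⇌ CH3COO- + H+
Ka = [H+]²/(0.54 − [H+]) = 1.6 × 10^-5
Since Ka ≪ C₀, [H+] ≈ √(Ka·C₀) = 2.94 × 10^-3 M.
([H+]/C₀ = 0.54% < 5%, so the approximation holds.)
pH = −log(2.94 × 10^-3) = 2.53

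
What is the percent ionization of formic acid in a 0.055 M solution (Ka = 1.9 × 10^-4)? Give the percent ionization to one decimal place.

5.7%

HCOOH ⇌ HCOO- + H+; let x = [H+] at equilibrium.
Ka = x²/(C₀ − x); solving the quadratic gives x = 3.14 × 10^-3 M.
Fraction ionized = 3.14 × 10^-3 / 0.055 = 0.0571 → 5.7%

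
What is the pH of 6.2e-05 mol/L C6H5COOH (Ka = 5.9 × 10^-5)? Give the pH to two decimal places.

C6H5COOH ⇌ C6H5COO- + H+
From the ICE table, Ka = [H+]²/(6.2e-05 − [H+]) = 5.9 × 10^-5.
[H+] is not negligible relative to C₀; solve [H+]² + 5.9e-05·[H+] − 3.66e-09 = 0.
[H+] = [−5.9e-05 + √(5.9e-05² + 1.46e-08)]/2 = 3.78 × 10^-5 M
pH = −log(3.78 × 10^-5) = 4.42

pH = 4.42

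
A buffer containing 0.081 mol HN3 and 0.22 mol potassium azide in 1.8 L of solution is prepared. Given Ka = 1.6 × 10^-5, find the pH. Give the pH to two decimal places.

pH = 5.23

pKa = −log(1.6 × 10^-5) = 4.796
Using pH = pKa + log([base]/[acid]) with [base]/[acid] = 0.22/0.081:
pH = 4.796 + (+0.434) = 5.23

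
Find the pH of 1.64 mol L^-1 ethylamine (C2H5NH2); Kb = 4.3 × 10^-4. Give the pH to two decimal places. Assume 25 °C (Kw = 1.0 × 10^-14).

pH = 12.42

C2H5NH2 + H2O ⇌ C2H5NH3+ + OH-
From the ICE table, Kb = [OH-]²/(1.64 − [OH-]) = 4.3 × 10^-4.
Assume [OH-] ≪ 1.64: [OH-] ≈ √(4.3 × 10^-4 × 1.64) = 2.66 × 10^-2 M
Check: 1.6% ionized — well under 5%, approximation valid.
pOH = −log(2.66 × 10^-2) = 1.58; pH = 14.00 − 1.58 = 12.42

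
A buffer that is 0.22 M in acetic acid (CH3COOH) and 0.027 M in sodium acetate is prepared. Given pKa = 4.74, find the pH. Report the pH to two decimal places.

Henderson–Hasselbalch: pH = pKa + log([CH3COO-]/[CH3COOH]) = 4.74 + log(0.027/0.22)
pH = 4.74 + (-0.911) = 3.83

pH = 3.83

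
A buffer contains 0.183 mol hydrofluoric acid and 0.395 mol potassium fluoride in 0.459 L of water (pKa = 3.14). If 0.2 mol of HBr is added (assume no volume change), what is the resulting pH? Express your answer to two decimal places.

pH = 2.85

Added H+ converts F- to HF: HF → 0.383 mol, F- → 0.195 mol.
pH = pKa + log(n_F-/n_HF) = 3.14 + log(0.195/0.383) = 3.14 + (-0.293)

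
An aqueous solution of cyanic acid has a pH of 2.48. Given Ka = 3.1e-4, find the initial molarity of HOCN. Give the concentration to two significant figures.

[H+] = 10^(-2.48) = 3.31 × 10^-3 M = x
Ka = x²/(C₀ − x) ⇒ C₀ = x + x²/Ka
C₀ = 3.31 × 10^-3 + (3.31 × 10^-3)²/(3.1 × 10^-4) = 3.87 × 10^-2 M

C₀ = 3.9 × 10^-2 M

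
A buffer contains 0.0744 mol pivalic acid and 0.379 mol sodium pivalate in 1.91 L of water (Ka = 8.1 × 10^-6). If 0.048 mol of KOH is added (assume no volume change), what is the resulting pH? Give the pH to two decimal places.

pH = 6.30

OH- converts (CH3)3CCOOH to (CH3)3CCOO-: (CH3)3CCOOH → 0.0264 mol, (CH3)3CCOO- → 0.427 mol.
pKa = −log(8.1 × 10^-6) = 5.092
pH = pKa + log(n_(CH3)3CCOO-/n_(CH3)3CCOOH) = 5.092 + log(0.427/0.0264) = 5.092 + (+1.209)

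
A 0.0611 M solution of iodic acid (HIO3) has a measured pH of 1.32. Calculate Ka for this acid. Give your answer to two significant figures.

[H+] = 10^(-1.32) = 4.79 × 10^-2 M
At equilibrium [HA] = 0.0611 − 4.79 × 10^-2 = 1.32 × 10^-2 M
Ka = [H+][A-]/[HA] = (4.79 × 10^-2)² / 1.32 × 10^-2 = 1.7 × 10^-1

Ka = 1.7 × 10^-1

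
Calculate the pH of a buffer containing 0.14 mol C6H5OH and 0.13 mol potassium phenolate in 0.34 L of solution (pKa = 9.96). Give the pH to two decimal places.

pH = 9.93

pH = pKa + log([A⁻]/[HA]) = 9.96 + log(0.13/0.14)
pH = 9.96 + (-0.032) = 9.93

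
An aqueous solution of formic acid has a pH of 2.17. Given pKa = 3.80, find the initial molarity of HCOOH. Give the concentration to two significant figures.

[H+] = 10^(-2.17) = 6.76 × 10^-3 M = x
Ka = 10^(−3.80) = 1.58 × 10^-4
Ka = x²/(C₀ − x) ⇒ C₀ = x + x²/Ka
C₀ = 6.76 × 10^-3 + (6.76 × 10^-3)²/(1.58 × 10^-4) = 2.96 × 10^-1 M

C₀ = 3.0 × 10^-1 M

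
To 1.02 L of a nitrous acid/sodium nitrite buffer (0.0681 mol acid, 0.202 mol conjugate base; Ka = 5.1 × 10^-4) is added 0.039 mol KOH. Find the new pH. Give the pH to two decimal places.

pH = 4.21

After neutralization: n(HNO2) = 0.0291 mol, n(NO2-) = 0.241 mol.
pKa = −log(5.1 × 10^-4) = 3.292
Henderson–Hasselbalch with mole ratio 0.241/0.0291: pH = 3.292 + (+0.918)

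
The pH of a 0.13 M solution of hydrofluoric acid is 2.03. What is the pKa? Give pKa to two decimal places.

pKa = 3.14

[H+] = 10^(-2.03) = 9.33 × 10^-3 M
At equilibrium [HA] = 0.13 − 9.33 × 10^-3 = 1.21 × 10^-1 M
Ka = [H+][A-]/[HA] = (9.33 × 10^-3)² / 1.21 × 10^-1 = 7.19 × 10^-4
pKa = -log(7.19 × 10^-4) = 3.14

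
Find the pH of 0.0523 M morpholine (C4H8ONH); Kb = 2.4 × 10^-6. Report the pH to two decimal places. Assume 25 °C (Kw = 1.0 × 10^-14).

pH = 10.55

C4H8ONH + H2O ⇌ C4H8ONH2+ + OH-
From the ICE table, Kb = [OH-]²/(0.0523 − [OH-]) = 2.4 × 10^-6.
Since Kb ≪ C₀, [OH-] ≈ √(Kb·C₀) = 3.54 × 10^-4 M.
pOH = −log(3.54 × 10^-4) = 3.45; pH = 14.00 − 3.45 = 10.55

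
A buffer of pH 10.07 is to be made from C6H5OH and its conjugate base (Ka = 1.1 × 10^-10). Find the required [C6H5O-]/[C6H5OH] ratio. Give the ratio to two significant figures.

pKa = -log(1.1 × 10^-10) = 9.959
pH = pKa + log(r) ⇒ log(r) = 10.07 − 9.959 = +0.111
r = [C6H5O-]/[C6H5OH] = 10^(+0.111) = 1.29

ratio = 1.3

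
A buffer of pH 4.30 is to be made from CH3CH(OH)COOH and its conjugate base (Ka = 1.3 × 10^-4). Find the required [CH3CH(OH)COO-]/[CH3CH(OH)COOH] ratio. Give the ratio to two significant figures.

pKa = -log(1.3 × 10^-4) = 3.886
pH = pKa + log(r) ⇒ log(r) = 4.30 − 3.886 = +0.414
r = [CH3CH(OH)COO-]/[CH3CH(OH)COOH] = 10^(+0.414) = 2.59

ratio = 2.6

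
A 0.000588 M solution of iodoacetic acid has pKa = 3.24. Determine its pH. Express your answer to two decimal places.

ICH2COOH ⇌ ICH2COO- + H+
Ka = 10^(−3.24) = 5.75 × 10^-4
Ka = [H+]²/(0.000588 − [H+]) = 5.75 × 10^-4
[H+] is not negligible relative to C₀; solve [H+]² + 0.000575·[H+] − 3.38e-07 = 0.
[H+] = (−Ka + √(Ka² + 4·Ka·C₀))/2 = 3.61 × 10^-4 M
pH = −log(3.61 × 10^-4) = 3.44

pH = 3.44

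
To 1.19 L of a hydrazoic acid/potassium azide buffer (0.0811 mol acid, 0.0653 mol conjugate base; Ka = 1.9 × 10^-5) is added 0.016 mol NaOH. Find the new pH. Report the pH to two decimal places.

After neutralization: n(HN3) = 0.0651 mol, n(N3-) = 0.0813 mol.
pKa = −log(1.9 × 10^-5) = 4.721
Henderson–Hasselbalch with mole ratio 0.0813/0.0651: pH = 4.721 + (+0.097)

pH = 4.82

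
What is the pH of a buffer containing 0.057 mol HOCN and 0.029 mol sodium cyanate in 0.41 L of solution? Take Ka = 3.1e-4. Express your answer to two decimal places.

pKa = −log(3.1 × 10^-4) = 3.509
pH = pKa + log([A⁻]/[HA]) = 3.509 + log(0.029/0.057)
pH = 3.509 + (-0.293) = 3.22

pH = 3.22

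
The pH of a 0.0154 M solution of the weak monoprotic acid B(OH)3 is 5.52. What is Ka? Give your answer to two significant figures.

[H+] = 10^(-5.52) = 3.02 × 10^-6 M
At equilibrium [HA] = 0.0154 − 3.02 × 10^-6 = 1.54 × 10^-2 M
Ka = [H+][A-]/[HA] = (3.02 × 10^-6)² / 1.54 × 10^-2 = 5.9 × 10^-10

Ka = 5.9 × 10^-10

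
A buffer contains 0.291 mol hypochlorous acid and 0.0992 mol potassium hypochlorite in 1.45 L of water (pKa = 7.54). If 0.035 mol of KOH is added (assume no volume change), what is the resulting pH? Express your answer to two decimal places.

After neutralization: n(HOCl) = 0.256 mol, n(OCl-) = 0.134 mol.
Henderson–Hasselbalch with mole ratio 0.134/0.256: pH = 7.54 + (-0.281)

pH = 7.26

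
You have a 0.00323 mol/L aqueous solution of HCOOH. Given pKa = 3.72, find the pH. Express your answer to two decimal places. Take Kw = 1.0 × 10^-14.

HCOOH ⇌ HCOO- + H+
Ka = 10^(−3.72) = 1.91 × 10^-4
From the ICE table, Ka = [H+]²/(0.00323 − [H+]) = 1.91 × 10^-4.
[H+] is not negligible relative to C₀; solve [H+]² + 0.000191·[H+] − 6.17e-07 = 0.
[H+] = [−0.000191 + √(0.000191² + 2.47e-06)]/2 = 6.96 × 10^-4 M
pH = −log(6.96 × 10^-4) = 3.16

pH = 3.16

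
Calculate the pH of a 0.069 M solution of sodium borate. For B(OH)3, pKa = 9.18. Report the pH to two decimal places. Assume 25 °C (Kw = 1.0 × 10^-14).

B(OH)4- is the conjugate base of the weak acid B(OH)3.
Ka = 10^(−9.18) = 6.61 × 10^-10
Kb = Kw/Ka = 1.0×10^-14 / 6.61 × 10^-10 = 1.51 × 10^-5
Let x = [OH-] at equilibrium. Kb = x²/(0.069 − x).
Neglecting x in the denominator: x = √(1.51 × 10^-5 × 0.069) = 1.02 × 10^-3 M
pOH = 2.99, so pH = 14.00 − pOH = 11.01

pH = 11.01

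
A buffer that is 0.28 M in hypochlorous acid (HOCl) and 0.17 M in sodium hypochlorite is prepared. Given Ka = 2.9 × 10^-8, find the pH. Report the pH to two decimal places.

pKa = −log(2.9 × 10^-8) = 7.538
Using pH = pKa + log([base]/[acid]) with [base]/[acid] = 0.17/0.28:
pH = 7.538 + (-0.217) = 7.32

pH = 7.32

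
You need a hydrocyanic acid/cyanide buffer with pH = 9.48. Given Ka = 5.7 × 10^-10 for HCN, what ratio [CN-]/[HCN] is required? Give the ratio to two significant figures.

ratio = 1.7

pKa = -log(5.7 × 10^-10) = 9.244
pH = pKa + log(r) ⇒ log(r) = 9.48 − 9.244 = +0.236
r = [CN-]/[HCN] = 10^(+0.236) = 1.72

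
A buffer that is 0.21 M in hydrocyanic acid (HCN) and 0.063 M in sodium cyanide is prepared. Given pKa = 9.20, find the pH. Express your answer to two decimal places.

pH = 8.68

Using pH = pKa + log([base]/[acid]) with [base]/[acid] = 0.063/0.21:
pH = 9.20 + (-0.523) = 8.68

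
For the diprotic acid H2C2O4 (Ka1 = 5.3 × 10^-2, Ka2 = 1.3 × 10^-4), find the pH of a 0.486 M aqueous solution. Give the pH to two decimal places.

pH = 0.87

Since Ka1 ≫ Ka2, the first ionization dominates [H+].
Ka1 = x²/(0.486 − x) = 5.3 × 10^-2
Solving the quadratic: x = (−Ka1 + √(Ka1² + 4·Ka1·C₀))/2 = 1.36 × 10^-1 M
pH = −log(1.36 × 10^-1) = 0.87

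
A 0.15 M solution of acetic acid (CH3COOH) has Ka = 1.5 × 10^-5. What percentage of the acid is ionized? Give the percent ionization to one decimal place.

1.0%

CH3COOH ⇌ CH3COO- + H+; let x = [H+] at equilibrium.
x ≈ √(Ka·C₀) = √(1.5 × 10^-5 × 0.15) = 1.50 × 10^-3 M
% ionization = x/C₀ × 100% = 1.50 × 10^-3/0.15 × 100% = 1.0%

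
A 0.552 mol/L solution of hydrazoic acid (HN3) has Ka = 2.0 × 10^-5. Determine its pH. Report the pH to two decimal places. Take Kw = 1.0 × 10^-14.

pH = 2.48

HN3 ⇌ N3- + H+
From the ICE table, Ka = x²/(0.552 − x) = 2.0 × 10^-5.
Since Ka ≪ C₀, x ≈ √(Ka·C₀) = 3.32 × 10^-3 M.
pH = −log(3.32 × 10^-3) = 2.48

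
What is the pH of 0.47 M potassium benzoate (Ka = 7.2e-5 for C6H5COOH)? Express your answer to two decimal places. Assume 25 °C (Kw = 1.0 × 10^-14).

C6H5COO- is the conjugate base of the weak acid C6H5COOH.
Kb = Kw/Ka = 1.0×10^-14 / 7.2 × 10^-5 = 1.39 × 10^-10
Kb = [OH-]²/(0.47 − [OH-]) = 1.39 × 10^-10
Since Kb ≪ C₀, [OH-] ≈ √(Kb·C₀) = 8.08 × 10^-6 M.
pOH = −log(8.08 × 10^-6) = 5.09; pH = 14.00 − 5.09 = 8.91

pH = 8.91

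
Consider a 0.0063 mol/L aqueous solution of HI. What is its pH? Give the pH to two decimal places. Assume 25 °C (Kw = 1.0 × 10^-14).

HI is a strong acid and dissociates completely, so [H+] = 0.0063 M.
pH = -log(0.0063) = 2.20

pH = 2.20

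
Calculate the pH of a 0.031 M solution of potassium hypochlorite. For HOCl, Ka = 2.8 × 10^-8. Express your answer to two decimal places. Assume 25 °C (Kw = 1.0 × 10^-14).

pH = 10.02

OCl- is the conjugate base of the weak acid HOCl.
Kb = Kw/Ka = 1.0×10^-14 / 2.8 × 10^-8 = 3.57 × 10^-7
Let x = [OH-] at equilibrium. Kb = x²/(0.031 − x).
Since Kb ≪ C₀, x ≈ √(Kb·C₀) = 1.05 × 10^-4 M.
pOH = 3.98, so pH = 14.00 − pOH = 10.02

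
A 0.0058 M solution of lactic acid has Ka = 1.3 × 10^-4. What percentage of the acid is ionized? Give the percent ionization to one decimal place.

13.9%

CH3CH(OH)COOH ⇌ CH3CH(OH)COO- + H+; let x = [H+] at equilibrium.
Ka = x²/(C₀ − x); solving the quadratic gives x = 8.06 × 10^-4 M.
% ionization = x/C₀ × 100% = 8.06 × 10^-4/0.0058 × 100% = 13.9%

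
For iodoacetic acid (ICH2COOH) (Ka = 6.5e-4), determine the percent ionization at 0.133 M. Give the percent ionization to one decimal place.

6.8%

ICH2COOH ⇌ ICH2COO- + H+; let x = [H+] at equilibrium.
Ka = x²/(C₀ − x); solving the quadratic gives x = 8.98 × 10^-3 M.
Fraction ionized = 8.98 × 10^-3 / 0.133 = 0.0675 → 6.8%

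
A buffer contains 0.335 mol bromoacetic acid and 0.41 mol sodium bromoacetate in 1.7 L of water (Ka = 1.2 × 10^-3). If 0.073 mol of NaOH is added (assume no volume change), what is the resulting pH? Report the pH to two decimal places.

pH = 3.19

OH- converts BrCH2COOH to BrCH2COO-: BrCH2COOH → 0.262 mol, BrCH2COO- → 0.483 mol.
pKa = −log(1.2 × 10^-3) = 2.921
pH = pKa + log(n_BrCH2COO-/n_BrCH2COOH) = 2.921 + log(0.483/0.262) = 2.921 + (+0.266)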